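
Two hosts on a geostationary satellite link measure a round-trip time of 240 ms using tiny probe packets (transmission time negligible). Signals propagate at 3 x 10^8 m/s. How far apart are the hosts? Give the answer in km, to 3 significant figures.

36000 km

One-way propagation = RTT/2 = 120 ms.
d = s × t = 300000000 × 0.12 = 36000 km.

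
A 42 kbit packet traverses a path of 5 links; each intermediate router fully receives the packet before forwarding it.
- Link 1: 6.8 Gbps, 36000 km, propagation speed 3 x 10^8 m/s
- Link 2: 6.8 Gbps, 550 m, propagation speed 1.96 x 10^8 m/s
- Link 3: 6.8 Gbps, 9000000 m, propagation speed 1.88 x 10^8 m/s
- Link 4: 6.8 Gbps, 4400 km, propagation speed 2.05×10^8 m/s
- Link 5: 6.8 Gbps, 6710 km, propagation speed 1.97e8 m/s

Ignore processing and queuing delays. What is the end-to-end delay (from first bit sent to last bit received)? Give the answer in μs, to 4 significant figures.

223400 μs

L = 42000 bits.
Transmission delay per hop = L/R = 42000/6800000000 = 6.17647 μs; 5 hops → 30.8824 μs.
Propagation delays (d/s per hop): 120000, 2.80612, 47872.3, 21463.4, 34060.9 μs; sum = 223399 μs.
End-to-end = 223400 μs.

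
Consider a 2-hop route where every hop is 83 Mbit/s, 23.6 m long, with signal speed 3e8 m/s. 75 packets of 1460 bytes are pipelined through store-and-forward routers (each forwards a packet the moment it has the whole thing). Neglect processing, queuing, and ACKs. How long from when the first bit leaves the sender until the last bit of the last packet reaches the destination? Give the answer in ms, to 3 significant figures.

10.7 ms

Per-hop transmission t_tx = L/R = 11680/83000000 = 0.140723 ms.
Per-hop propagation t_prop = 23.6/300000000 = 7.86667e-05 ms.
Pipeline fill: first packet needs 2·t_tx to clear all hops; remaining 74 packets each add one t_tx.
Total = (2+75-1)·t_tx + 2·t_prop = 76·0.140723 + 2·7.86667e-05 = 10.7 ms.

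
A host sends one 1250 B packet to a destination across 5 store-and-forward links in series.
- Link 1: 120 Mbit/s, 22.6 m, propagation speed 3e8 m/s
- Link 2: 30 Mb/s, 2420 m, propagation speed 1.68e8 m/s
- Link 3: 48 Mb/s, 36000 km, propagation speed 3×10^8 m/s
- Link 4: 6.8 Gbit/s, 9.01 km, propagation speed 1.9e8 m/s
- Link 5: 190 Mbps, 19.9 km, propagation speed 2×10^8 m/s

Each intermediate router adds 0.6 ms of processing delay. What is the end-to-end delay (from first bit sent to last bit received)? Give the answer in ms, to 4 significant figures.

L = 1250 × 8 = 10000 bits.
Transmission delays (L/R per hop): 0.0833333, 0.333333, 0.208333, 0.00147059, 0.0526316 ms; sum = 0.679102 ms.
Propagation delays (d/s per hop): 7.53333e-05, 0.0144048, 120, 0.0474211, 0.0995 ms; sum = 120.161 ms.
Processing at 4 router(s): 4 × 0.6 ms = 2.4 ms.
End-to-end = 123.2 ms.

123.2 ms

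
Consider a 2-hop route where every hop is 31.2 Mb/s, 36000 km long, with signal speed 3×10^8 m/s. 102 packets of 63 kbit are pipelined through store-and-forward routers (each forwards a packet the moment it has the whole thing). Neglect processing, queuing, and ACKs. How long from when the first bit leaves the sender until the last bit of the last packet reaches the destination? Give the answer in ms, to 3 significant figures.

Per-hop transmission t_tx = L/R = 63000/31200000 = 2.01923 ms.
Per-hop propagation t_prop = 36000000/300000000 = 120 ms.
Pipeline fill: first packet needs 2·t_tx to clear all hops; remaining 101 packets each add one t_tx.
Total = (2+102-1)·t_tx + 2·t_prop = 103·2.01923 + 2·120 = 448 ms.

448 ms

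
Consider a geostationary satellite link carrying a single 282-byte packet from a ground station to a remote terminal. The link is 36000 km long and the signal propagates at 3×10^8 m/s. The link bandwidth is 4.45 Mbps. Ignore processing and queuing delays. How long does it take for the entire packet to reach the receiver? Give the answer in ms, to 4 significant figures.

120.5 ms

L = 282 × 8 = 2256 bits.
Transmission delay = L/R = 2256 / 4450000 = 0.506966 ms.
Propagation delay = d/s = 36000000 m / 300000000 m/s = 120 ms.
Total = 120.5 ms.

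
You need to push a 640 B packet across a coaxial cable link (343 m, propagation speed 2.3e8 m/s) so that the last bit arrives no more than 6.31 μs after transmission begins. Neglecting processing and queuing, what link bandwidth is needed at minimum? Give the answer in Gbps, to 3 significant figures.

1.06 Gbps

L = 5120 bits.
Propagation delay = 343 / 2.3e+08 = 1.4913 μs.
Transmission budget = 6.31 − 1.4913 = 4.8187 μs.
R ≥ L / t_tx = 5120 bits / 4.8187e-06 s = 1.06 Gbps.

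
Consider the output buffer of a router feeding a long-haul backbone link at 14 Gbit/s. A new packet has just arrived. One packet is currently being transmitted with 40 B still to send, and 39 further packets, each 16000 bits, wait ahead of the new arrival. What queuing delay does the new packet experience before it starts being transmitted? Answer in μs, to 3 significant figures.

Each queued packet: L/R = 16000/14000000000 = 1.14286 μs.
39 queued → 44.5714 μs.
Plus remaining 320 bits of current packet: 0.0228571 μs.
Queuing delay = 44.6 μs.

44.6 μs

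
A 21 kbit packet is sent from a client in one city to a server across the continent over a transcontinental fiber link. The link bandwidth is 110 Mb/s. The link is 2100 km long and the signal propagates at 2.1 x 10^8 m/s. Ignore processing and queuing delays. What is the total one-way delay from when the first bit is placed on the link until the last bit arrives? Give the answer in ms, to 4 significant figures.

10.19 ms

L = 21000 bits.
Transmission delay = L/R = 21000 / 110000000 = 0.190909 ms.
Propagation delay = d/s = 2100000 m / 210000000 m/s = 10 ms.
Total = 10.19 ms.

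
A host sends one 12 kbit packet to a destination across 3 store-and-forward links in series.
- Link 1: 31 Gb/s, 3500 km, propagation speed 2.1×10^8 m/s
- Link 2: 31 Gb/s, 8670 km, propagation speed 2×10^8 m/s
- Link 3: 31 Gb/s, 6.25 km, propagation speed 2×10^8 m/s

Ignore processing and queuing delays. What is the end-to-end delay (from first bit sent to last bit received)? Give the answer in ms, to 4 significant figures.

L = 12000 bits.
Transmission delay per hop = L/R = 12000/31000000000 = 0.000387097 ms; 3 hops → 0.00116129 ms.
Propagation delays (d/s per hop): 16.6667, 43.35, 0.03125 ms; sum = 60.0479 ms.
End-to-end = 60.05 ms.

60.05 ms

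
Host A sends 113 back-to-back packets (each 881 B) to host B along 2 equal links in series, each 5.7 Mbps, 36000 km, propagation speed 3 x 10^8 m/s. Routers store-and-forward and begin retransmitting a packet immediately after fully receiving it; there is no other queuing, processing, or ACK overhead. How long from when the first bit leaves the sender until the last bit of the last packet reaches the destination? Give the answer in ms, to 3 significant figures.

Per-hop transmission t_tx = L/R = 7048/5700000 = 1.23649 ms.
Per-hop propagation t_prop = 36000000/300000000 = 120 ms.
Pipeline fill: first packet needs 2·t_tx to clear all hops; remaining 112 packets each add one t_tx.
Total = (2+113-1)·t_tx + 2·t_prop = 114·1.23649 + 2·120 = 381 ms.

381 ms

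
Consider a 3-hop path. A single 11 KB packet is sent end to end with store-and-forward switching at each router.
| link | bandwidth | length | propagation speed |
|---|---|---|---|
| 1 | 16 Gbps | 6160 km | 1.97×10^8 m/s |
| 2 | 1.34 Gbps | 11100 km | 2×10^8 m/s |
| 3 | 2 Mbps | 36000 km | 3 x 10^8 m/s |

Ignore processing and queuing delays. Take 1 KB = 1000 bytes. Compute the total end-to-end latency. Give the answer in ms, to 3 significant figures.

251 ms

L = 88000 bits.
Transmission delays (L/R per hop): 0.0055, 0.0656716, 44 ms; sum = 44.0712 ms.
Propagation delays (d/s per hop): 31.269, 55.5, 120 ms; sum = 206.769 ms.
End-to-end = 251 ms.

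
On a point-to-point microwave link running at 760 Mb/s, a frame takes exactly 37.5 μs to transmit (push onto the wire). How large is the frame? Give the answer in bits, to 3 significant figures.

L = R × t_tx = 760000000 b/s × 3.75e-05 s = 28500 bits.

28500 bits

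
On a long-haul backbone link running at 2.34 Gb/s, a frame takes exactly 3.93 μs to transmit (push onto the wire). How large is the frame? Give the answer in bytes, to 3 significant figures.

1150 bytes

L = R × t_tx = 2340000000 b/s × 3.93e-06 s = 9196.2 bits.
In bytes: 9196.2 / 8 = 1150 bytes.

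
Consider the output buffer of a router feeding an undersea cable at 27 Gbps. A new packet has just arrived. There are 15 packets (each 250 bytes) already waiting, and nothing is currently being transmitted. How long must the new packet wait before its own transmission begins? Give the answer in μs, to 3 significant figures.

1.11 μs

Each queued packet: L/R = 2000/27000000000 = 0.0740741 μs.
15 queued → 1.11111 μs.
Queuing delay = 1.11 μs.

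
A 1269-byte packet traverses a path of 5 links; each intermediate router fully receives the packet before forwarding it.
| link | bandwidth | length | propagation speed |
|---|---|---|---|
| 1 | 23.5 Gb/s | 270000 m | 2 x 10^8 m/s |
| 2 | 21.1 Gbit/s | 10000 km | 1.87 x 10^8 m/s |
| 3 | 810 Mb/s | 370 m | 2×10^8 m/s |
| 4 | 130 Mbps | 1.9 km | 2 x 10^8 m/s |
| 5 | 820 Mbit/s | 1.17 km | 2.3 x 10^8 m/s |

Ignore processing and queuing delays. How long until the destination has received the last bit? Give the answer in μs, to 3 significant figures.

54900 μs

L = 1269 × 8 = 10152 bits.
Transmission delays (L/R per hop): 0.432, 0.481137, 12.5333, 78.0923, 12.3805 μs; sum = 103.919 μs.
Propagation delays (d/s per hop): 1350, 53475.9, 1.85, 9.5, 5.08696 μs; sum = 54842.4 μs.
End-to-end = 54900 μs.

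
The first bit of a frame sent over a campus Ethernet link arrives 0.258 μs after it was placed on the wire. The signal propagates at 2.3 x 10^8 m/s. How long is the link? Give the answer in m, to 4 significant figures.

59.34 m

d = s × t_prop = 2.3e+08 × 2.58e-07 = 59.34 m.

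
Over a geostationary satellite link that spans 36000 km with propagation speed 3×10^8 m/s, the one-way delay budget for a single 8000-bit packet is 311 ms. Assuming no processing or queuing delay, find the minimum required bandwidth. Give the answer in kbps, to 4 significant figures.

41.88 kbps

Propagation delay = 36000000 / 300000000 = 120 ms.
Transmission budget = 311 − 120 = 191 ms.
R ≥ L / t_tx = 8000 bits / 0.191 s = 41.88 kbps.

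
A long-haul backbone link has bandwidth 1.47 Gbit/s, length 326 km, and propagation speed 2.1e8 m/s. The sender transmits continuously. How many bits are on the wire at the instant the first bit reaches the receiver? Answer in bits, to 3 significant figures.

2280000 bits

Propagation delay = 326000 / 210000000 = 0.00155238 s.
BDP = R × t_prop = 1470000000 × 0.00155238 = 2282000 bits.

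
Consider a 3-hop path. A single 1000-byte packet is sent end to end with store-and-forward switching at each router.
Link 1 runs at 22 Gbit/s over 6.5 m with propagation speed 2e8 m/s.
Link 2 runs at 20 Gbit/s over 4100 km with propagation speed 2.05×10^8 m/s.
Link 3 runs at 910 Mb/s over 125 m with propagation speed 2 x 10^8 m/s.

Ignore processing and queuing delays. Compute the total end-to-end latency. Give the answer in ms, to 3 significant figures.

L = 1000 × 8 = 8000 bits.
Transmission delays (L/R per hop): 0.000363636, 0.0004, 0.00879121 ms; sum = 0.00955485 ms.
Propagation delays (d/s per hop): 3.25e-05, 20, 0.000625 ms; sum = 20.0007 ms.
End-to-end = 20.0 ms.

20.0 ms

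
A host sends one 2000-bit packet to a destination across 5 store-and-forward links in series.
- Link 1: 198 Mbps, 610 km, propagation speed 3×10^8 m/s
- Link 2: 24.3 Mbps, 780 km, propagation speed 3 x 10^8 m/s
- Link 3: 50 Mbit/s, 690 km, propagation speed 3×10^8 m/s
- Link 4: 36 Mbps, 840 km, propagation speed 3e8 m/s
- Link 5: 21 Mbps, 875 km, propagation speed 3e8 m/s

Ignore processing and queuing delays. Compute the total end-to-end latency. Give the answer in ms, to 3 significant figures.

12.9 ms

Transmission delays (L/R per hop): 0.010101, 0.0823045, 0.04, 0.0555556, 0.0952381 ms; sum = 0.283199 ms.
Propagation delays (d/s per hop): 2.03333, 2.6, 2.3, 2.8, 2.91667 ms; sum = 12.65 ms.
End-to-end = 12.9 ms.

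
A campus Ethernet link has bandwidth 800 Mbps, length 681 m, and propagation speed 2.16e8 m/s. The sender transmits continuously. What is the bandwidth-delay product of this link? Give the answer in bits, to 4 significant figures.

Propagation delay = 681 / 216000000 = 3.15278e-06 s.
BDP = R × t_prop = 800000000 × 3.15278e-06 = 2522.22 bits.

2522 bits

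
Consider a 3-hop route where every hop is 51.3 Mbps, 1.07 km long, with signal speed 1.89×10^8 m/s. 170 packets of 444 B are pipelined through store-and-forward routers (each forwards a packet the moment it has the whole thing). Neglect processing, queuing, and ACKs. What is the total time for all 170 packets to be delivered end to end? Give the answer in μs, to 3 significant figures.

Per-hop transmission t_tx = L/R = 3552/51300000 = 69.2398 μs.
Per-hop propagation t_prop = 1070/189000000 = 5.66138 μs.
Pipeline fill: first packet needs 3·t_tx to clear all hops; remaining 169 packets each add one t_tx.
Total = (3+170-1)·t_tx + 3·t_prop = 172·69.2398 + 3·5.66138 = 11900 μs.

11900 μs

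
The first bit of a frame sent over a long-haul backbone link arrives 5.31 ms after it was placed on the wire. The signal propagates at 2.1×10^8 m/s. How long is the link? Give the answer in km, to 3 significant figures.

d = s × t_prop = 210000000 × 0.00531 = 1120 km.

1120 km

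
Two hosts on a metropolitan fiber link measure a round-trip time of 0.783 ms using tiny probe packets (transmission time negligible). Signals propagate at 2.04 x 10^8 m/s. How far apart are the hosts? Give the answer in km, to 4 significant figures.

One-way propagation = RTT/2 = 0.3915 ms.
d = s × t = 204000000 × 0.0003915 = 79.87 km.

79.87 km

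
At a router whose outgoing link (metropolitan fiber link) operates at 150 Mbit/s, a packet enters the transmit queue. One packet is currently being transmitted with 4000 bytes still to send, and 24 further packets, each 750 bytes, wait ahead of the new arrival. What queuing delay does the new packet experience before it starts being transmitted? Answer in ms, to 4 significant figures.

Each queued packet: L/R = 6000/150000000 = 0.04 ms.
24 queued → 0.96 ms.
Plus remaining 32000 bits of current packet: 0.213333 ms.
Queuing delay = 1.173 ms.

1.173 ms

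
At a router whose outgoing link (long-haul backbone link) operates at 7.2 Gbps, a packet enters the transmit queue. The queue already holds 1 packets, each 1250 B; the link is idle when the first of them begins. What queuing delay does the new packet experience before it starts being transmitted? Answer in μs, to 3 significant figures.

Each queued packet: L/R = 10000/7200000000 = 1.38889 μs.
1 queued → 1.38889 μs.
Queuing delay = 1.39 μs.

1.39 μs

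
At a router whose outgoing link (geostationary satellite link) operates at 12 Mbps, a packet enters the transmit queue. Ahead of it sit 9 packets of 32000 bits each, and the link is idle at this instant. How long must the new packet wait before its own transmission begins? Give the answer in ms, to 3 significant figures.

24.0 ms

Each queued packet: L/R = 32000/12000000 = 2.66667 ms.
9 queued → 24 ms.
Queuing delay = 24.0 ms.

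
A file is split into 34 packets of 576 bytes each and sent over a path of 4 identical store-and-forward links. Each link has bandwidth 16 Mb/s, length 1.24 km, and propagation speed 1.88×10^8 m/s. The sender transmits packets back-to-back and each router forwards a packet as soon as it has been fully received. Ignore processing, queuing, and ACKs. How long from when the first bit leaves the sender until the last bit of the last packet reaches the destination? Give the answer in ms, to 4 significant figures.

Per-hop transmission t_tx = L/R = 4608/16000000 = 0.288 ms.
Per-hop propagation t_prop = 1240/188000000 = 0.00659574 ms.
Pipeline fill: first packet needs 4·t_tx to clear all hops; remaining 33 packets each add one t_tx.
Total = (4+34-1)·t_tx + 4·t_prop = 37·0.288 + 4·0.00659574 = 10.68 ms.

10.68 ms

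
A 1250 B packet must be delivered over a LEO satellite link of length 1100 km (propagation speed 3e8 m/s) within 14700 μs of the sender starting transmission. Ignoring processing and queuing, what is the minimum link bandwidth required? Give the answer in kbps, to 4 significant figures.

906.3 kbps

L = 10000 bits.
Propagation delay = 1100000 / 300000000 = 3666.67 μs.
Transmission budget = 14700 − 3666.67 = 11033.3 μs.
R ≥ L / t_tx = 10000 bits / 0.0110333 s = 906.3 kbps.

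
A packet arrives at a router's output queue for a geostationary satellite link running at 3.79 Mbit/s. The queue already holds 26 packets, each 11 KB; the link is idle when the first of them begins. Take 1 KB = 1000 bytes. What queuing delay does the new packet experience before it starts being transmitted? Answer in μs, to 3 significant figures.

604000 μs

Each queued packet: L/R = 88000/3790000 = 23219 μs.
26 queued → 603694 μs.
Queuing delay = 604000 μs.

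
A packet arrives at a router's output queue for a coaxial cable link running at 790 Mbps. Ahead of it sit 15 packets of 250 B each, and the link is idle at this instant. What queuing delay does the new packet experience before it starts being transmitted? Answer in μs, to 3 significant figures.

Each queued packet: L/R = 2000/790000000 = 2.53165 μs.
15 queued → 37.9747 μs.
Queuing delay = 38.0 μs.

38.0 μs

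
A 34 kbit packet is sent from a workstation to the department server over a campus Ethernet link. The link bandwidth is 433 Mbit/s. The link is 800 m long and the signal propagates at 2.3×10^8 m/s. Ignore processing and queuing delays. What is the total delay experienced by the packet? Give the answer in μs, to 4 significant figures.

L = 34000 bits.
Transmission delay = L/R = 34000 / 433000000 = 78.5219 μs.
Propagation delay = d/s = 800 m / 2.3e+08 m/s = 3.47826 μs.
Total = 82.00 μs.

82.00 μs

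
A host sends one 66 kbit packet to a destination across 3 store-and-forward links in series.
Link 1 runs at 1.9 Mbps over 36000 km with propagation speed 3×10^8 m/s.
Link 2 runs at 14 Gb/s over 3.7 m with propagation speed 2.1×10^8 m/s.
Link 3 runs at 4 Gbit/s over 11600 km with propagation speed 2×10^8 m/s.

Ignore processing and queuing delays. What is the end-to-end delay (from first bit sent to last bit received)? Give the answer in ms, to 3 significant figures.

213 ms

L = 66000 bits.
Transmission delays (L/R per hop): 34.7368, 0.00471429, 0.0165 ms; sum = 34.7581 ms.
Propagation delays (d/s per hop): 120, 1.7619e-05, 58 ms; sum = 178 ms.
End-to-end = 213 ms.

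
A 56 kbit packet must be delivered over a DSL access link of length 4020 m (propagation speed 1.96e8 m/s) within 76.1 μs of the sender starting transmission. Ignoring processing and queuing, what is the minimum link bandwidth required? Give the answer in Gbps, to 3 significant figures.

1.01 Gbps

Propagation delay = 4020 / 196000000 = 20.5102 μs.
Transmission budget = 76.1 − 20.5102 = 55.5898 μs.
R ≥ L / t_tx = 56000 bits / 5.55898e-05 s = 1.01 Gbps.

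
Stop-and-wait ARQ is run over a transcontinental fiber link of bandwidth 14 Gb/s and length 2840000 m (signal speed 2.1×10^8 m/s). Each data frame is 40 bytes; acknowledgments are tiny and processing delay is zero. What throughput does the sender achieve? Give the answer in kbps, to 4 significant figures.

11.83 kbps

t_tx = L/R = 320/14000000000 = 2.28571e-08 s.
t_prop = 2840000/210000000 = 0.0135238 s; RTT = 0.0270476 s.
Cycle = t_tx + RTT = 0.0270476 s.
Throughput = L / cycle = 320 / 0.0270476 = 11.83 kbps.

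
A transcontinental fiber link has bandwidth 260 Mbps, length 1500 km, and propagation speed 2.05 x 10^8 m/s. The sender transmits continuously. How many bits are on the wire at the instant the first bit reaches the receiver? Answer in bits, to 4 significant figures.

1902000 bits

Propagation delay = 1500000 / 2.05e+08 = 0.00731707 s.
BDP = R × t_prop = 260000000 × 0.00731707 = 1902440 bits.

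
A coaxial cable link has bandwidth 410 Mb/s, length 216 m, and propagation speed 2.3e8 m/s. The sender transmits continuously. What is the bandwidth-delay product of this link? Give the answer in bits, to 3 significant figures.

Propagation delay = 216 / 2.3e+08 = 9.3913e-07 s.
BDP = R × t_prop = 410000000 × 9.3913e-07 = 385.043 bits.

385 bits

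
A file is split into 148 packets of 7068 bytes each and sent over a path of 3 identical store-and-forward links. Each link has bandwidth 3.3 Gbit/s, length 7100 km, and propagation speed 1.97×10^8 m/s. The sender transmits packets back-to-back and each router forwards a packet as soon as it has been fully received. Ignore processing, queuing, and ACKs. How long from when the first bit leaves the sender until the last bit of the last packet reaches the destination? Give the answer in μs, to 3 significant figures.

111000 μs

Per-hop transmission t_tx = L/R = 56544/3300000000 = 17.1345 μs.
Per-hop propagation t_prop = 7100000/197000000 = 36040.6 μs.
Pipeline fill: first packet needs 3·t_tx to clear all hops; remaining 147 packets each add one t_tx.
Total = (3+148-1)·t_tx + 3·t_prop = 150·17.1345 + 3·36040.6 = 111000 μs.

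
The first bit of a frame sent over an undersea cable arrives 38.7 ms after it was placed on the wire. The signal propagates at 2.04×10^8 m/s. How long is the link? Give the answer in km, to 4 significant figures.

7895 km

d = s × t_prop = 204000000 × 0.0387 = 7895 km.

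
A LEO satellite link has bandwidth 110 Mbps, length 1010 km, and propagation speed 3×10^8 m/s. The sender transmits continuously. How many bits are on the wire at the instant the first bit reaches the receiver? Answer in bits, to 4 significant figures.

Propagation delay = 1010000 / 300000000 = 0.00336667 s.
BDP = R × t_prop = 110000000 × 0.00336667 = 370333 bits.

370300 bits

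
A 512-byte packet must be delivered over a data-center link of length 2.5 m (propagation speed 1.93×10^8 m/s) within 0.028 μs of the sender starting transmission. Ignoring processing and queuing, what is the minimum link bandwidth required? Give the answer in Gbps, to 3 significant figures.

272 Gbps

L = 4096 bits.
Propagation delay = 2.5 / 193000000 = 0.0129534 μs.
Transmission budget = 0.028 − 0.0129534 = 0.0150466 μs.
R ≥ L / t_tx = 4096 bits / 1.50466e-08 s = 272 Gbps.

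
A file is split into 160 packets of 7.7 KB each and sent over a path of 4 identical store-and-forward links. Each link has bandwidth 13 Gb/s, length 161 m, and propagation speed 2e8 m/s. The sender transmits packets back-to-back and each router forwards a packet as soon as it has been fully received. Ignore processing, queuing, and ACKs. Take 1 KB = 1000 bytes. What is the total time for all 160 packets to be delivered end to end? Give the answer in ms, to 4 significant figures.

Per-hop transmission t_tx = L/R = 61600/13000000000 = 0.00473846 ms.
Per-hop propagation t_prop = 161/200000000 = 0.000805 ms.
Pipeline fill: first packet needs 4·t_tx to clear all hops; remaining 159 packets each add one t_tx.
Total = (4+160-1)·t_tx + 4·t_prop = 163·0.00473846 + 4·0.000805 = 0.7756 ms.

0.7756 ms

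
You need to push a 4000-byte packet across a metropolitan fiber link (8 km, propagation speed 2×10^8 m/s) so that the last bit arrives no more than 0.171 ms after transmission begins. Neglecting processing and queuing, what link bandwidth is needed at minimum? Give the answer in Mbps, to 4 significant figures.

L = 32000 bits.
Propagation delay = 8000 / 200000000 = 0.04 ms.
Transmission budget = 0.171 − 0.04 = 0.131 ms.
R ≥ L / t_tx = 32000 bits / 0.000131 s = 244.3 Mbps.

244.3 Mbps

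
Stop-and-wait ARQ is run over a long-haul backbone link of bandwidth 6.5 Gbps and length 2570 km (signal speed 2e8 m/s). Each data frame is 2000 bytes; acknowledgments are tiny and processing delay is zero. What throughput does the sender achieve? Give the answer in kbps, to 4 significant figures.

t_tx = L/R = 16000/6500000000 = 2.46154e-06 s.
t_prop = 2570000/200000000 = 0.01285 s; RTT = 0.0257 s.
Cycle = t_tx + RTT = 0.0257025 s.
Throughput = L / cycle = 16000 / 0.0257025 = 622.5 kbps.

622.5 kbps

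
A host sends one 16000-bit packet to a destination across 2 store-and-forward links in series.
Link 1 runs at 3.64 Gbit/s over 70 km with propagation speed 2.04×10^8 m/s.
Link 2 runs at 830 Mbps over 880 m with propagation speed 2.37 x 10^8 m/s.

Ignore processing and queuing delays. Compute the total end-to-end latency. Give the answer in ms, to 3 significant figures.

0.371 ms

Transmission delays (L/R per hop): 0.0043956, 0.0192771 ms; sum = 0.0236727 ms.
Propagation delays (d/s per hop): 0.343137, 0.00371308 ms; sum = 0.34685 ms.
End-to-end = 0.371 ms.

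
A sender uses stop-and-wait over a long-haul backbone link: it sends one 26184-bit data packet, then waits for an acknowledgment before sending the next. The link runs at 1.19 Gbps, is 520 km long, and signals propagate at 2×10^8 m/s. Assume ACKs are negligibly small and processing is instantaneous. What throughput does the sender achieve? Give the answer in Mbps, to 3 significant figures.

5.01 Mbps

t_tx = L/R = 26184/1190000000 = 2.20034e-05 s.
t_prop = 520000/200000000 = 0.0026 s; RTT = 0.0052 s.
Cycle = t_tx + RTT = 0.005222 s.
Throughput = L / cycle = 26184 / 0.005222 = 5.01 Mbps.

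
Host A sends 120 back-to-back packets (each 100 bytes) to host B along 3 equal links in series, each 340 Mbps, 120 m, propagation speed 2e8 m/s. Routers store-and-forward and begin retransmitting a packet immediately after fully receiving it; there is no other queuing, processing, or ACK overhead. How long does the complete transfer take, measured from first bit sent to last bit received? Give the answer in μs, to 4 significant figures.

288.9 μs

Per-hop transmission t_tx = L/R = 800/340000000 = 2.35294 μs.
Per-hop propagation t_prop = 120/200000000 = 0.6 μs.
Pipeline fill: first packet needs 3·t_tx to clear all hops; remaining 119 packets each add one t_tx.
Total = (3+120-1)·t_tx + 3·t_prop = 122·2.35294 + 3·0.6 = 288.9 μs.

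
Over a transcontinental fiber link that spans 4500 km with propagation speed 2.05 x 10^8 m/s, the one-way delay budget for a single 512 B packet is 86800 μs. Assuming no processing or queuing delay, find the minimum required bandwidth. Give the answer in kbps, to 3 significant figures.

63.2 kbps

L = 4096 bits.
Propagation delay = 4500000 / 2.05e+08 = 21951.2 μs.
Transmission budget = 86800 − 21951.2 = 64848.8 μs.
R ≥ L / t_tx = 4096 bits / 0.0648488 s = 63.2 kbps.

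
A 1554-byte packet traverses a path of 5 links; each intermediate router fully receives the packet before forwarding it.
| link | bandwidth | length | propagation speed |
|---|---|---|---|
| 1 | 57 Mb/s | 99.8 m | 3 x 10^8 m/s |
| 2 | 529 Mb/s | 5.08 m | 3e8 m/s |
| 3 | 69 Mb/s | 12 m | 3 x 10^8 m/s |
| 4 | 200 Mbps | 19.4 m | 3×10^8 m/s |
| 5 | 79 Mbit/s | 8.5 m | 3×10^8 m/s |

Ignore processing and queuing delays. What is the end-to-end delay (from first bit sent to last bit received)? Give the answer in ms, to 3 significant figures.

L = 1554 × 8 = 12432 bits.
Transmission delays (L/R per hop): 0.218105, 0.0235009, 0.180174, 0.06216, 0.157367 ms; sum = 0.641307 ms.
Propagation delays (d/s per hop): 0.000332667, 1.69333e-05, 4e-05, 6.46667e-05, 2.83333e-05 ms; sum = 0.0004826 ms.
End-to-end = 0.642 ms.

0.642 ms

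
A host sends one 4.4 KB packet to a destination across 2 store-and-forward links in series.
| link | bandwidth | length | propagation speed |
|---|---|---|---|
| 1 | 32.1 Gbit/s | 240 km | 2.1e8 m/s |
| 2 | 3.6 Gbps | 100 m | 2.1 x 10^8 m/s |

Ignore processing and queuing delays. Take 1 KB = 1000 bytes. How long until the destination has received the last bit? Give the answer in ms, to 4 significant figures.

1.154 ms

L = 35200 bits.
Transmission delays (L/R per hop): 0.00109657, 0.00977778 ms; sum = 0.0108744 ms.
Propagation delays (d/s per hop): 1.14286, 0.00047619 ms; sum = 1.14333 ms.
End-to-end = 1.154 ms.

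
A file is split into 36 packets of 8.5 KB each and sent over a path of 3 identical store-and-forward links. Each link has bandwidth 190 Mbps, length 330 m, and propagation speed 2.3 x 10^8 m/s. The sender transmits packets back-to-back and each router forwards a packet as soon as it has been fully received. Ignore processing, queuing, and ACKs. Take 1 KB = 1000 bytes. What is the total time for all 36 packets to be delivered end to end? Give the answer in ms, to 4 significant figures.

Per-hop transmission t_tx = L/R = 68000/190000000 = 0.357895 ms.
Per-hop propagation t_prop = 330/2.3e+08 = 0.00143478 ms.
Pipeline fill: first packet needs 3·t_tx to clear all hops; remaining 35 packets each add one t_tx.
Total = (3+36-1)·t_tx + 3·t_prop = 38·0.357895 + 3·0.00143478 = 13.60 ms.

13.60 ms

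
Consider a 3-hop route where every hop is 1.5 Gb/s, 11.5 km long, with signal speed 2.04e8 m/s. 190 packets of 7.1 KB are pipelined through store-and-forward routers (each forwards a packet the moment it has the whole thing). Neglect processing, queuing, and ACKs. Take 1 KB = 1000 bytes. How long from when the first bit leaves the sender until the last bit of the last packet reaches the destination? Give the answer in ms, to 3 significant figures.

Per-hop transmission t_tx = L/R = 56800/1500000000 = 0.0378667 ms.
Per-hop propagation t_prop = 11500/204000000 = 0.0563725 ms.
Pipeline fill: first packet needs 3·t_tx to clear all hops; remaining 189 packets each add one t_tx.
Total = (3+190-1)·t_tx + 3·t_prop = 192·0.0378667 + 3·0.0563725 = 7.44 ms.

7.44 ms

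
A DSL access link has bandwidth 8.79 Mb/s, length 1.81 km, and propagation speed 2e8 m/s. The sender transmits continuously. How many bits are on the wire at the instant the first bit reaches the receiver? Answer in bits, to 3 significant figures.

79.5 bits

Propagation delay = 1810 / 200000000 = 9.05e-06 s.
BDP = R × t_prop = 8790000 × 9.05e-06 = 79.5495 bits.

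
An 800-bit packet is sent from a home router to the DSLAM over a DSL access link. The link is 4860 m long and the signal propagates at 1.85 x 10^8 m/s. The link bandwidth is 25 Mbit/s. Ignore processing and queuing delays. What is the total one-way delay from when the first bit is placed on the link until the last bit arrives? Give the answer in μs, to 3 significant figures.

Transmission delay = L/R = 800 / 25000000 = 32 μs.
Propagation delay = d/s = 4860 m / 185000000 m/s = 26.2703 μs.
Total = 58.3 μs.

58.3 μs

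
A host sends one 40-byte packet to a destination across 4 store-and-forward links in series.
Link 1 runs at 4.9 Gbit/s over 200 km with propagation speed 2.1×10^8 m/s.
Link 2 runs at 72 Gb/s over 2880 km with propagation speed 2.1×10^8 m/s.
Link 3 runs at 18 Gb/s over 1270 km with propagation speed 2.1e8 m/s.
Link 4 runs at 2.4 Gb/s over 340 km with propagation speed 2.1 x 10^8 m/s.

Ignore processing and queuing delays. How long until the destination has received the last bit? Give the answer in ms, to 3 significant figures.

L = 40 × 8 = 320 bits.
Transmission delays (L/R per hop): 6.53061e-05, 4.44444e-06, 1.77778e-05, 0.000133333 ms; sum = 0.000220862 ms.
Propagation delays (d/s per hop): 0.952381, 13.7143, 6.04762, 1.61905 ms; sum = 22.3333 ms.
End-to-end = 22.3 ms.

22.3 ms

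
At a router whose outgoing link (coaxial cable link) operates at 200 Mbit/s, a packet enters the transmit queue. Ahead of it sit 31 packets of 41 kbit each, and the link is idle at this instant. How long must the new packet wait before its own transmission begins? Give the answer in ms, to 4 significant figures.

6.355 ms

Each queued packet: L/R = 41000/200000000 = 0.205 ms.
31 queued → 6.355 ms.
Queuing delay = 6.355 ms.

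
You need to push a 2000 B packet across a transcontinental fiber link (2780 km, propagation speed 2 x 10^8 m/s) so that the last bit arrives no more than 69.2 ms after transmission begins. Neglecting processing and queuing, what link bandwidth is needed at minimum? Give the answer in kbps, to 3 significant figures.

L = 16000 bits.
Propagation delay = 2780000 / 200000000 = 13.9 ms.
Transmission budget = 69.2 − 13.9 = 55.3 ms.
R ≥ L / t_tx = 16000 bits / 0.0553 s = 289 kbps.

289 kbps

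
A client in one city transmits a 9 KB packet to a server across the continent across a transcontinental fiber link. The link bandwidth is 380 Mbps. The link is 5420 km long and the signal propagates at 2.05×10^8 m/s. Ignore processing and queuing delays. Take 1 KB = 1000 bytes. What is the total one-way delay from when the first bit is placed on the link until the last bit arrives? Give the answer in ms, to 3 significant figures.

26.6 ms

L = 72000 bits.
Transmission delay = L/R = 72000 / 380000000 = 0.189474 ms.
Propagation delay = d/s = 5420000 m / 2.05e+08 m/s = 26.439 ms.
Total = 26.6 ms.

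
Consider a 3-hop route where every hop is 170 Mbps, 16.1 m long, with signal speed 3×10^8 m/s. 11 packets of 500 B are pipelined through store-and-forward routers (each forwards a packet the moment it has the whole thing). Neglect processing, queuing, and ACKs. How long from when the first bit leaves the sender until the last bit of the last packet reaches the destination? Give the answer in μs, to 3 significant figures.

306 μs

Per-hop transmission t_tx = L/R = 4000/170000000 = 23.5294 μs.
Per-hop propagation t_prop = 16.1/300000000 = 0.0536667 μs.
Pipeline fill: first packet needs 3·t_tx to clear all hops; remaining 10 packets each add one t_tx.
Total = (3+11-1)·t_tx + 3·t_prop = 13·23.5294 + 3·0.0536667 = 306 μs.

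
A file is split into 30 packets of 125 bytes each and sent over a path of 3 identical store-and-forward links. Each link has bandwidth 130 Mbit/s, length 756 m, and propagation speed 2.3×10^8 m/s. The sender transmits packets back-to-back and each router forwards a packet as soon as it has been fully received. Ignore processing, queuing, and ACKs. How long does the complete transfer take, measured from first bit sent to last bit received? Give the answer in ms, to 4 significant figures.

Per-hop transmission t_tx = L/R = 1000/130000000 = 0.00769231 ms.
Per-hop propagation t_prop = 756/2.3e+08 = 0.00328696 ms.
Pipeline fill: first packet needs 3·t_tx to clear all hops; remaining 29 packets each add one t_tx.
Total = (3+30-1)·t_tx + 3·t_prop = 32·0.00769231 + 3·0.00328696 = 0.2560 ms.

0.2560 ms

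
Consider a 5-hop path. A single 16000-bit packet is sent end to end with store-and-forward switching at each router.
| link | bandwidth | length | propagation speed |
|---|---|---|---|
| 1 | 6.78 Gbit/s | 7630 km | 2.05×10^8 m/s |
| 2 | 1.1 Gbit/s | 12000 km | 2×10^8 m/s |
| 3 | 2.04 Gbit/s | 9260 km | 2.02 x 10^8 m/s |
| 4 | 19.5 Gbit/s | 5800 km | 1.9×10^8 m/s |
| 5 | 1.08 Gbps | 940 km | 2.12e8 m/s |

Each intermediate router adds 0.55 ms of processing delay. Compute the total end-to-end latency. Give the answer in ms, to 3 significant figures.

Transmission delays (L/R per hop): 0.00235988, 0.0145455, 0.00784314, 0.000820513, 0.0148148 ms; sum = 0.0403838 ms.
Propagation delays (d/s per hop): 37.2195, 60, 45.8416, 30.5263, 4.43396 ms; sum = 178.021 ms.
Processing at 4 router(s): 4 × 0.55 ms = 2.2 ms.
End-to-end = 180 ms.

180 ms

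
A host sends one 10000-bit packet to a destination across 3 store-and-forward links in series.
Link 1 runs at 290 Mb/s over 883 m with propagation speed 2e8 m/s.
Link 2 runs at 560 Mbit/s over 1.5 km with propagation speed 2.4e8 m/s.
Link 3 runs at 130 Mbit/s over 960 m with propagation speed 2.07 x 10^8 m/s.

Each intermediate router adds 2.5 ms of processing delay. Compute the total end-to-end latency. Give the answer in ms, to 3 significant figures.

Transmission delays (L/R per hop): 0.0344828, 0.0178571, 0.0769231 ms; sum = 0.129263 ms.
Propagation delays (d/s per hop): 0.004415, 0.00625, 0.00463768 ms; sum = 0.0153027 ms.
Processing at 2 router(s): 2 × 2.5 ms = 5 ms.
End-to-end = 5.14 ms.

5.14 ms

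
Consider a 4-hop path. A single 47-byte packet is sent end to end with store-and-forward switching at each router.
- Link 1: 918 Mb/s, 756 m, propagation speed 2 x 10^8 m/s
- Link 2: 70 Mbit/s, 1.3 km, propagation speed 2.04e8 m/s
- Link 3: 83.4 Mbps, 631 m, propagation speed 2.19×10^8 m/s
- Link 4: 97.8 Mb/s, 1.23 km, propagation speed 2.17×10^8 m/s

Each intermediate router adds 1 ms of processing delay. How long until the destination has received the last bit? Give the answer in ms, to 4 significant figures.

3.033 ms

L = 47 × 8 = 376 bits.
Transmission delays (L/R per hop): 0.000409586, 0.00537143, 0.00450839, 0.00384458 ms; sum = 0.014134 ms.
Propagation delays (d/s per hop): 0.00378, 0.00637255, 0.00288128, 0.0056682 ms; sum = 0.018702 ms.
Processing at 3 router(s): 3 × 1 ms = 3 ms.
End-to-end = 3.033 ms.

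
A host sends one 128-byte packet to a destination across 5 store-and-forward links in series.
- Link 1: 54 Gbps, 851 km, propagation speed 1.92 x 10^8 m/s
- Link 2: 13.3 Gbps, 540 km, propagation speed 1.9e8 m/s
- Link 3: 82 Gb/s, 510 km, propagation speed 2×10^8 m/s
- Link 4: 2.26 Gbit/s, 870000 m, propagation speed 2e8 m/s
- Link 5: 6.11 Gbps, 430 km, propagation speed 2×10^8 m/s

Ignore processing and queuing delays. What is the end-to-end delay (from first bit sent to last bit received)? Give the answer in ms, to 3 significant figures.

16.3 ms

L = 128 × 8 = 1024 bits.
Transmission delays (L/R per hop): 1.8963e-05, 7.69925e-05, 1.24878e-05, 0.000453097, 0.000167594 ms; sum = 0.000729135 ms.
Propagation delays (d/s per hop): 4.43229, 2.84211, 2.55, 4.35, 2.15 ms; sum = 16.3244 ms.
End-to-end = 16.3 ms.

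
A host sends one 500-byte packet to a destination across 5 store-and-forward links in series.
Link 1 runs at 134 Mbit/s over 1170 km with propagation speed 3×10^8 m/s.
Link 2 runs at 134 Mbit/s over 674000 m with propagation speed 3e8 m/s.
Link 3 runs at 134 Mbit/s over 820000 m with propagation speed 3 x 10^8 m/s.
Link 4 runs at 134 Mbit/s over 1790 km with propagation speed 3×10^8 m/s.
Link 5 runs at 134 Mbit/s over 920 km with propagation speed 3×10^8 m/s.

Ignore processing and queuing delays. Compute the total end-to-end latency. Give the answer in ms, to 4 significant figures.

L = 500 × 8 = 4000 bits.
Transmission delay per hop = L/R = 4000/134000000 = 0.0298507 ms; 5 hops → 0.149254 ms.
Propagation delays (d/s per hop): 3.9, 2.24667, 2.73333, 5.96667, 3.06667 ms; sum = 17.9133 ms.
End-to-end = 18.06 ms.

18.06 ms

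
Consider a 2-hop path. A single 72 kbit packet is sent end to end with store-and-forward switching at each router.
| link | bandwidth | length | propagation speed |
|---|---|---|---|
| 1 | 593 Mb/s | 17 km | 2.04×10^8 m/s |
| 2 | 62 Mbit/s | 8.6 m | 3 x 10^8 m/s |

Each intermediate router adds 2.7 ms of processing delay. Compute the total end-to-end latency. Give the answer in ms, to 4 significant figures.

L = 72000 bits.
Transmission delays (L/R per hop): 0.121417, 1.16129 ms; sum = 1.28271 ms.
Propagation delays (d/s per hop): 0.0833333, 2.86667e-05 ms; sum = 0.083362 ms.
Processing at 1 router(s): 1 × 2.7 ms = 2.7 ms.
End-to-end = 4.066 ms.

4.066 ms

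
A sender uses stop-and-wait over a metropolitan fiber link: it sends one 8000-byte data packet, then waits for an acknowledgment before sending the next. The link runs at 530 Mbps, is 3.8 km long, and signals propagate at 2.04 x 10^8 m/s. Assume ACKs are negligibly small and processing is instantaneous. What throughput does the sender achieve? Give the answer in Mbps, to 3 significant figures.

405 Mbps

t_tx = L/R = 64000/530000000 = 0.000120755 s.
t_prop = 3800/204000000 = 1.86275e-05 s; RTT = 3.72549e-05 s.
Cycle = t_tx + RTT = 0.00015801 s.
Throughput = L / cycle = 64000 / 0.00015801 = 405 Mbps.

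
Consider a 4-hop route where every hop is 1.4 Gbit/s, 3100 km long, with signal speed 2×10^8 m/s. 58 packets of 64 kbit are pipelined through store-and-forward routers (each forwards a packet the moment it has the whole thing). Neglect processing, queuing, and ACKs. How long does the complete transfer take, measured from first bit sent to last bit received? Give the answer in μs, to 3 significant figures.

Per-hop transmission t_tx = L/R = 64000/1400000000 = 45.7143 μs.
Per-hop propagation t_prop = 3100000/200000000 = 15500 μs.
Pipeline fill: first packet needs 4·t_tx to clear all hops; remaining 57 packets each add one t_tx.
Total = (4+58-1)·t_tx + 4·t_prop = 61·45.7143 + 4·15500 = 64800 μs.

64800 μs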